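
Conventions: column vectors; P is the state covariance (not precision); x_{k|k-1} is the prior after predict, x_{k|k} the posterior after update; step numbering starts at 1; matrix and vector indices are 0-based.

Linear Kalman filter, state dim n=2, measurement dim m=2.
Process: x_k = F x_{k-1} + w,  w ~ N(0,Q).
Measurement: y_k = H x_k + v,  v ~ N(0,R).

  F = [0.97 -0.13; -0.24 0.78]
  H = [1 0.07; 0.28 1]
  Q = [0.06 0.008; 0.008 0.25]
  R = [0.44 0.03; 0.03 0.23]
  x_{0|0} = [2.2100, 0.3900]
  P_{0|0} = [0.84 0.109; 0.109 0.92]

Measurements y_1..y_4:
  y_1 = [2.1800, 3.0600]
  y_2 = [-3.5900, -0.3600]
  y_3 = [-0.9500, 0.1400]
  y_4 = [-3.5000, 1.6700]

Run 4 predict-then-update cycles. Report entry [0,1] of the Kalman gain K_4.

K[0,1] = -0.0569

step 1: x^-=[2.0930, -0.2262]  P^-=[0.8384 -0.1950; -0.1950 0.8173]  S=[1.2551 0.1232; 0.1232 1.0039]  K=[0.6612 -0.0415; -0.1866 0.7827]  nu=[0.1028, 2.7002]  x^+=[2.0489, 1.8680]  P^+=[0.2947 -0.0722; -0.0722 0.1946]
step 2: x^-=[1.7446, 0.9653]  P^-=[0.3588 -0.1373; -0.1373 0.4124]  S=[0.7816 0.0194; 0.0194 0.5937]  K=[0.4487 -0.0766; -0.1544 0.6350]  nu=[-5.4022, -1.8138]  x^+=[-0.5403, 0.6478]  P^+=[0.1993 -0.0600; -0.0600 0.1582]
step 3: x^-=[-0.6083, 0.6349]  P^-=[0.2653 -0.1017; -0.1017 0.3802]  S=[0.6930 0.0272; 0.0272 0.5740]  K=[0.3752 -0.0655; -0.1327 0.6190]  nu=[-0.3862, -0.3246]  x^+=[-0.7319, 0.4852]  P^+=[0.1667 -0.0505; -0.0505 0.1525]
step 4: x^-=[-0.7730, 0.5541]  P^-=[0.2321 -0.0860; -0.0860 0.3713]  S=[0.6619 0.0333; 0.0333 0.5713]  K=[0.3444 -0.0569; -0.1216 0.6148]  nu=[-2.7658, 1.3323]  x^+=[-1.8015, 1.7096]  P^+=[0.1530 -0.0456; -0.0456 0.1505]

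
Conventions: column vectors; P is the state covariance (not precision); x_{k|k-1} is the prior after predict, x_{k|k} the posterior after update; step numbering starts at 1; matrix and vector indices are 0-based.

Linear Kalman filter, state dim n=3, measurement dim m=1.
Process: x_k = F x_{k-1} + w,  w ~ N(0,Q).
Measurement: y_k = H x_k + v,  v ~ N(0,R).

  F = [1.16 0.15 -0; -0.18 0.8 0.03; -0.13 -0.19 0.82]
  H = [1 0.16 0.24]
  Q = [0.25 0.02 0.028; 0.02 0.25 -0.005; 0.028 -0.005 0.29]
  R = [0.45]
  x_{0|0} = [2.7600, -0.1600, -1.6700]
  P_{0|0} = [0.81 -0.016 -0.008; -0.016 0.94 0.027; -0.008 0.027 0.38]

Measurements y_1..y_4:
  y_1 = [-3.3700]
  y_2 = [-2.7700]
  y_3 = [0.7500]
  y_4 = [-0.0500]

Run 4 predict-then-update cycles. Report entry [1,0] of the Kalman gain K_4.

step 1: x^-=[3.1776, -0.6749, -1.6978]  P^-=[1.3555 -0.0509 -0.1214; -0.0509 0.8842 -0.0997; -0.1214 -0.0997 0.5856]  S=[1.7797]  K=[0.7407; 0.0374; 0.0018]  nu=[-6.0321]  x^+=[-1.2905, -0.9008, -1.7087]  P^+=[0.3791 -0.1003 -0.1238; -0.1003 0.8817 -0.0998; -0.1238 -0.0998 0.5856]
step 2: x^-=[-1.6321, -0.5396, -1.0622]  P^-=[0.7450 -0.0484 -0.1602; -0.0484 0.8525 -0.1549; -0.1602 -0.1549 0.7745]  S=[1.1571]  K=[0.6039; 0.0439; 0.0007]  nu=[-0.7966]  x^+=[-2.1132, -0.5745, -1.0628]  P^+=[0.3230 -0.0791 -0.1608; -0.0791 0.8503 -0.1549; -0.1608 -0.1549 0.7745]
step 3: x^-=[-2.5375, -0.1111, -0.4876]  P^-=[0.6762 -0.0230 -0.1979; -0.0230 0.8224 -0.1785; -0.1979 -0.1785 0.9256]  S=[1.0845]  K=[0.5763; 0.0606; -0.0040]  nu=[3.4223]  x^+=[-0.5651, 0.0964, -0.5014]  P^+=[0.3160 -0.0609 -0.1954; -0.0609 0.8184 -0.1782; -0.1954 -0.1782 0.9256]
step 4: x^-=[-0.6411, 0.1638, -0.3560]  P^-=[0.6724 -0.0102 -0.2362; -0.0102 0.7960 -0.1813; -0.2362 -0.1813 1.0414]  S=[1.0722]  K=[0.5727; 0.0687; -0.0142]  nu=[0.6503]  x^+=[-0.2686, 0.2084, -0.3652]  P^+=[0.3207 -0.0524 -0.2275; -0.0524 0.7909 -0.1802; -0.2275 -0.1802 1.0412]

K[1,0] = 0.0687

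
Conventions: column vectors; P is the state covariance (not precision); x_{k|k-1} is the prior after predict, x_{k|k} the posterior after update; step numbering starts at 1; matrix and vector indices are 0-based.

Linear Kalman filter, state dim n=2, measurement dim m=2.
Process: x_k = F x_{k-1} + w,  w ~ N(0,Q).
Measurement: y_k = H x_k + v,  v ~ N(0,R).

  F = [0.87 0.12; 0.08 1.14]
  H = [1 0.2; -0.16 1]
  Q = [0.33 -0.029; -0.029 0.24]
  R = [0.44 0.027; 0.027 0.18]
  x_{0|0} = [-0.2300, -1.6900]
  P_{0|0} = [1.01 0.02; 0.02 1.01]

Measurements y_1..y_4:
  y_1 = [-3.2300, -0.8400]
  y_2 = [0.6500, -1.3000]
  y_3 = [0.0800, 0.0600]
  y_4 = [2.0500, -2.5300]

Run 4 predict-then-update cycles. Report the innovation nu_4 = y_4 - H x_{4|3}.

step 1: x^-=[-0.4029, -1.9450]  P^-=[1.1132 0.1995; 0.1995 1.5627]  S=[1.6955 0.3545; 0.3545 1.7074]  K=[0.7082 -0.1345; 0.1197 0.8717]  nu=[-2.4381, 1.0405]  x^+=[-2.2696, -1.3298]  P^+=[0.2994 0.0428; 0.0428 0.1670]
step 2: x^-=[-2.1341, -1.6976]  P^-=[0.5680 0.0576; 0.0576 0.4667]  S=[1.0497 0.0852; 0.0852 0.6429]  K=[0.5623 -0.1263; 0.0869 0.7002]  nu=[3.1237, 0.0561]  x^+=[-0.3847, -1.3867]  P^+=[0.2379 0.0305; 0.0305 0.1333]
step 3: x^-=[-0.5011, -1.6116]  P^-=[0.5184 0.0363; 0.0363 0.4203]  S=[0.9897 0.0633; 0.0633 0.6019]  K=[0.5397 -0.1342; 0.0781 0.6804]  nu=[0.9034, 1.5915]  x^+=[-0.2271, -0.4583]  P^+=[0.2284 0.0270; 0.0270 0.1289]
step 4: x^-=[-0.2525, -0.5406]  P^-=[0.5104 0.0315; 0.0315 0.4139]  S=[0.9796 0.0586; 0.0586 0.5969]  K=[0.5357 -0.1366; 0.0761 0.6775]  nu=[2.4107, -2.0298]  x^+=[1.3160, -1.7323]  P^+=[0.2268 0.0262; 0.0262 0.1282]

innov = [2.4107, -2.0298]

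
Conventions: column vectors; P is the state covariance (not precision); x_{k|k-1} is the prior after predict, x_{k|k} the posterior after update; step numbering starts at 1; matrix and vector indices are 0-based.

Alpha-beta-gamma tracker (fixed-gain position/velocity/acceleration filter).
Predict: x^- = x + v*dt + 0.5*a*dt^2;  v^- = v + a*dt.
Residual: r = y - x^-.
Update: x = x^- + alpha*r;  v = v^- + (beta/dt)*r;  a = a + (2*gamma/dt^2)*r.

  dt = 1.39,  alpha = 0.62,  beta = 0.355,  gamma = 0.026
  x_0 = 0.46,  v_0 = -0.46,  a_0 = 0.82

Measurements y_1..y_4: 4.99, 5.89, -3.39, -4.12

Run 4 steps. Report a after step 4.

a_post = 0.3264

step 1: x_pred=0.6128  r=4.3772  x^+=3.3266  v^+=1.7977  a^+=0.9378
step 2: x_pred=6.7315  r=-0.8415  x^+=6.2098  v^+=2.8864  a^+=0.9152
step 3: x_pred=11.1059  r=-14.4959  x^+=2.1184  v^+=0.4563  a^+=0.5250
step 4: x_pred=3.2598  r=-7.3798  x^+=-1.3157  v^+=-0.6987  a^+=0.3264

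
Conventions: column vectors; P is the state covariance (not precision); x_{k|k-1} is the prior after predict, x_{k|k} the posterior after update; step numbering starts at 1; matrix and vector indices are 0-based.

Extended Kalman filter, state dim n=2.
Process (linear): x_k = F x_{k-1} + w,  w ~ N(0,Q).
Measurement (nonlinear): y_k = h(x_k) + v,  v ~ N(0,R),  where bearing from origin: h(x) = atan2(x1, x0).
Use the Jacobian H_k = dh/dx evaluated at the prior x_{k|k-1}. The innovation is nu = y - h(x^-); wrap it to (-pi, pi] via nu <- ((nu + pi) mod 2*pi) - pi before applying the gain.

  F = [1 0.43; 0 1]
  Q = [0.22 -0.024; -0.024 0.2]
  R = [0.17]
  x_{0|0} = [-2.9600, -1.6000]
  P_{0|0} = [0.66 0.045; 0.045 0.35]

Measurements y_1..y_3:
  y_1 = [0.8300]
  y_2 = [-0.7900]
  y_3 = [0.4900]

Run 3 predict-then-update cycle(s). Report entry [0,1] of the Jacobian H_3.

H_jac[0,1] = -0.1482

step 1: x^-=[-3.6480, -1.6000]  P^-=[0.9834 0.1715; 0.1715 0.5500]  H_jac=[0.1008 -0.2299]  S=[0.2011]  K=[0.2970; -0.5427]  nu=[-2.7249]  x^+=[-4.4573, -0.1211]  P^+=[0.9657 0.2039; 0.2039 0.4908]
step 2: x^-=[-4.5094, -0.1211]  P^-=[1.4518 0.3909; 0.3909 0.6908]  H_jac=[0.0060 -0.2216]  S=[0.2029]  K=[-0.3843; -0.7428]  nu=[2.3247]  x^+=[-5.4028, -1.8479]  P^+=[1.4218 0.3330; 0.3330 0.5788]
step 3: x^-=[-6.1974, -1.8479]  P^-=[2.0352 0.5579; 0.5579 0.7788]  H_jac=[0.0442 -0.1482]  S=[0.1838]  K=[0.0395; -0.4938]  nu=[-2.9414]  x^+=[-6.3136, -0.3954]  P^+=[2.0349 0.5615; 0.5615 0.7340]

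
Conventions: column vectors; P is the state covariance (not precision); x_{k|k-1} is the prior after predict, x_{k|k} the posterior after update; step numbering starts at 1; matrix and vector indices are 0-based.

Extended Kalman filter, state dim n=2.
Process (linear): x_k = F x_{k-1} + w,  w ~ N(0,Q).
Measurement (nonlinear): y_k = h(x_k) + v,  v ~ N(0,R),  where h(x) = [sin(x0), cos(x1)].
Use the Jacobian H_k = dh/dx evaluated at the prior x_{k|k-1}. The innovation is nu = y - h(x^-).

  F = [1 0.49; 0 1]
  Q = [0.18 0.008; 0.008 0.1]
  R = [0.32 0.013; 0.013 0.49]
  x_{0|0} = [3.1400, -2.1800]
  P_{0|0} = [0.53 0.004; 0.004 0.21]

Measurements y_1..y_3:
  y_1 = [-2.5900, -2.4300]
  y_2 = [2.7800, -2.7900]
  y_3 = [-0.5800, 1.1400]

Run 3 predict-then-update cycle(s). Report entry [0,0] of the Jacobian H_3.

step 1: x^-=[2.0718, -2.1800]  P^-=[0.7643 0.1149; 0.1149 0.3100]  H_jac=[-0.4803 0.0000; 0.0000 0.8201]  S=[0.4963 -0.0323; -0.0323 0.6985]  K=[-0.7331 0.1010; -0.0878 0.3599]  nu=[-3.4671, -1.8578]  x^+=[4.4258, -2.5442]  P^+=[0.4857 0.0488; 0.0488 0.2137]
step 2: x^-=[3.1791, -2.5442]  P^-=[0.7648 0.1614; 0.1614 0.3137]  H_jac=[-0.9993 0.0000; 0.0000 0.5625]  S=[1.0837 -0.0777; -0.0777 0.5892]  K=[-0.7008 0.0616; -0.1286 0.2824]  nu=[2.8175, -1.9632]  x^+=[1.0836, -3.4611]  P^+=[0.2236 0.0375; 0.0375 0.2431]
step 3: x^-=[-0.6123, -3.4611]  P^-=[0.4987 0.1646; 0.1646 0.3431]  H_jac=[0.8183 0.0000; 0.0000 -0.3141]  S=[0.6540 -0.0293; -0.0293 0.5238]  K=[0.6212 -0.0639; 0.1973 -0.1947]  nu=[-0.0052, 2.0894]  x^+=[-0.7492, -3.8688]  P^+=[0.2419 0.0740; 0.0740 0.2955]

H_jac[0,0] = 0.8183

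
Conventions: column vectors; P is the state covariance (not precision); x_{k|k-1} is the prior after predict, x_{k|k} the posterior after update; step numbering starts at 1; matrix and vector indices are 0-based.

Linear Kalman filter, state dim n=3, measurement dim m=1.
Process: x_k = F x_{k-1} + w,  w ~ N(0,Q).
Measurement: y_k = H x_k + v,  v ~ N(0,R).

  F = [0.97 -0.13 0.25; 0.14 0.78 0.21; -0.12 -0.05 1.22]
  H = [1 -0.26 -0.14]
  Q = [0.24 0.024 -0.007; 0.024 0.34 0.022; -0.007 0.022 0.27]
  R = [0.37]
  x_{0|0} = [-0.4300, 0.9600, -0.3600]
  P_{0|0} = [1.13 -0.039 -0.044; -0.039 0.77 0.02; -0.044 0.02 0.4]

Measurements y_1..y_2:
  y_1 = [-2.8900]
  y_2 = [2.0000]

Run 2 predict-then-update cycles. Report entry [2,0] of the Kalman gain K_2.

step 1: x^-=[-0.6319, 0.6130, -0.4356]  P^-=[1.3284 0.0844 -0.0644; 0.0844 0.8437 0.0918; -0.0644 0.0918 0.8935]  S=[1.7538]  K=[0.7501; -0.0843; -0.1217]  nu=[-2.1597]  x^+=[-2.2519, 0.7950, -0.1728]  P^+=[0.3417 0.1953 0.0956; 0.1953 0.8312 0.0738; 0.0956 0.0738 0.8676]
step 2: x^-=[-2.3309, 0.2685, 0.0196]  P^-=[0.6221 0.2111 0.3145; 0.2111 0.9631 0.2699; 0.3145 0.2699 1.5336]  S=[0.9091]  K=[0.5755; -0.0848; 0.0326]  nu=[4.4034]  x^+=[0.2034, -0.1051, 0.1631]  P^+=[0.3210 0.2555 0.2974; 0.2555 0.9566 0.2724; 0.2974 0.2724 1.5327]

K[2,0] = 0.0326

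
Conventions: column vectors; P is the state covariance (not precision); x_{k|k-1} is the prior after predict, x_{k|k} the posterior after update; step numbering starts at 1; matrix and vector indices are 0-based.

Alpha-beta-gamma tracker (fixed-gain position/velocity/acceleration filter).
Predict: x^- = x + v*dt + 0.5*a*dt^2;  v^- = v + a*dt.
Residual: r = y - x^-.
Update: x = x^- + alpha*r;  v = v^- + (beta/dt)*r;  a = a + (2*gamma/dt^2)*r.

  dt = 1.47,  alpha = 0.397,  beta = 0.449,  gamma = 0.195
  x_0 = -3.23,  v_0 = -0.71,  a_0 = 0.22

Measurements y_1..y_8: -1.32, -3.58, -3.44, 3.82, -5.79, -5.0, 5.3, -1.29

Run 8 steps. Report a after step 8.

step 1: x_pred=-4.0360  r=2.7160  x^+=-2.9577  v^+=0.4430  a^+=0.7102
step 2: x_pred=-1.5392  r=-2.0408  x^+=-2.3494  v^+=0.8636  a^+=0.3419
step 3: x_pred=-0.7105  r=-2.7295  x^+=-1.7941  v^+=0.5325  a^+=-0.1507
step 4: x_pred=-1.1743  r=4.9943  x^+=0.8085  v^+=1.8363  a^+=0.7506
step 5: x_pred=4.3189  r=-10.1089  x^+=0.3057  v^+=-0.1479  a^+=-1.0738
step 6: x_pred=-1.0720  r=-3.9280  x^+=-2.6314  v^+=-2.9262  a^+=-1.7828
step 7: x_pred=-8.8592  r=14.1592  x^+=-3.2380  v^+=-1.2221  a^+=0.7727
step 8: x_pred=-4.1996  r=2.9096  x^+=-3.0445  v^+=0.8025  a^+=1.2978

a_post = 1.2978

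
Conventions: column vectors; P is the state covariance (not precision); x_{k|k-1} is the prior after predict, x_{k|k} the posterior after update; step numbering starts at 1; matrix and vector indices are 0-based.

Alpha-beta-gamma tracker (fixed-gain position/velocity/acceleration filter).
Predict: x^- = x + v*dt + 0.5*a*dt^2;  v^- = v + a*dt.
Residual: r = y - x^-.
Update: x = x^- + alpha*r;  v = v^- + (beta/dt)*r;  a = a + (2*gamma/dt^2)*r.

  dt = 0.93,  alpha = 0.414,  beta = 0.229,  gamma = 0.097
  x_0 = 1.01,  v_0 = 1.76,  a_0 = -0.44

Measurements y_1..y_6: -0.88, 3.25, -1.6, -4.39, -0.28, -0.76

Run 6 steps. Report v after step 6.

step 1: x_pred=2.4565  r=-3.3365  x^+=1.0752  v^+=0.5292  a^+=-1.1884
step 2: x_pred=1.0535  r=2.1965  x^+=1.9628  v^+=-0.0351  a^+=-0.6957
step 3: x_pred=1.6293  r=-3.2293  x^+=0.2924  v^+=-1.4773  a^+=-1.4200
step 4: x_pred=-1.6956  r=-2.6944  x^+=-2.8111  v^+=-3.4614  a^+=-2.0244
step 5: x_pred=-6.9056  r=6.6256  x^+=-4.1626  v^+=-3.7126  a^+=-0.5383
step 6: x_pred=-7.8481  r=7.0881  x^+=-4.9136  v^+=-2.4678  a^+=1.0516

v_post = -2.4678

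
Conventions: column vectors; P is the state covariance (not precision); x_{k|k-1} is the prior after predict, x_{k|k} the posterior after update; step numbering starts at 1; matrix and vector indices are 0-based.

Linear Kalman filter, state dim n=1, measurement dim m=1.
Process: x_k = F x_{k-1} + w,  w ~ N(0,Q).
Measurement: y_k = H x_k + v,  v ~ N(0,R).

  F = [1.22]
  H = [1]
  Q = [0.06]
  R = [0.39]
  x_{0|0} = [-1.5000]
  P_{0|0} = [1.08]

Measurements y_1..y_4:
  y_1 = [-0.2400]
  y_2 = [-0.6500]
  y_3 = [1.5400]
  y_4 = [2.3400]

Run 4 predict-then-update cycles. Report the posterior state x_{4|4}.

step 1: x^-=[-1.8300]  P^-=[1.6675]  S=[2.0575]  K=[0.8104]  nu=[1.5900]  x^+=[-0.5414]  P^+=[0.3161]
step 2: x^-=[-0.6605]  P^-=[0.5304]  S=[0.9204]  K=[0.5763]  nu=[0.0105]  x^+=[-0.6544]  P^+=[0.2248]
step 3: x^-=[-0.7984]  P^-=[0.3945]  S=[0.7845]  K=[0.5029]  nu=[2.3384]  x^+=[0.3775]  P^+=[0.1961]
step 4: x^-=[0.4606]  P^-=[0.3519]  S=[0.7419]  K=[0.4743]  nu=[1.8794]  x^+=[1.3520]  P^+=[0.1850]

x_post = [1.3520]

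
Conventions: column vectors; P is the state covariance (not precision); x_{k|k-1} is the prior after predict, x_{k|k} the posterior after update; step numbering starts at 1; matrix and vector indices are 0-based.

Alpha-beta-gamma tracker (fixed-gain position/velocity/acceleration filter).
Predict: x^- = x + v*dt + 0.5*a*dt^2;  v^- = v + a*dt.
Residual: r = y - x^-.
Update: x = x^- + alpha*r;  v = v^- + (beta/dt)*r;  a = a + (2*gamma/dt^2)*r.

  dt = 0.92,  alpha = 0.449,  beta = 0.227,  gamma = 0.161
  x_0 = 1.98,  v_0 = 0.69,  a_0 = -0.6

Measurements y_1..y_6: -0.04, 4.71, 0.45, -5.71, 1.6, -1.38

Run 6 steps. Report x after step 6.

step 1: x_pred=2.3609  r=-2.4009  x^+=1.2829  v^+=-0.4544  a^+=-1.5134
step 2: x_pred=0.2244  r=4.4856  x^+=2.2384  v^+=-0.7399  a^+=0.1931
step 3: x_pred=1.6394  r=-1.1894  x^+=1.1054  v^+=-0.8557  a^+=-0.2594
step 4: x_pred=0.2083  r=-5.9183  x^+=-2.4490  v^+=-2.5547  a^+=-2.5109
step 5: x_pred=-5.8619  r=7.4619  x^+=-2.5115  v^+=-3.0236  a^+=0.3278
step 6: x_pred=-5.1544  r=3.7744  x^+=-3.4597  v^+=-1.7906  a^+=1.7638

x_post = -3.4597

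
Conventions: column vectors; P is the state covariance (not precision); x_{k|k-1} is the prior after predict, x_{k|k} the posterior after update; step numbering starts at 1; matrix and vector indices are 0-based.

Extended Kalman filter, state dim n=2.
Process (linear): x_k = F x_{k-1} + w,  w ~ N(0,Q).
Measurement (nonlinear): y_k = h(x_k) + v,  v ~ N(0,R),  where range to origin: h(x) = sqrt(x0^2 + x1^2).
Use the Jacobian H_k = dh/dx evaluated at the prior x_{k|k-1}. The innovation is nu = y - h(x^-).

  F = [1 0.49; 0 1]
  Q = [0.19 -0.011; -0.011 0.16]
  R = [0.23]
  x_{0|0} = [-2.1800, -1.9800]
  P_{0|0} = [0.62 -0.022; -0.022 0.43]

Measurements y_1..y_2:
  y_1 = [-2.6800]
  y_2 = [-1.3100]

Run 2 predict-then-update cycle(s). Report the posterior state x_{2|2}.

x_post = [-0.1977, -0.3863]

step 1: x^-=[-3.1502, -1.9800]  P^-=[0.8917 0.1777; 0.1777 0.5900]  H_jac=[-0.8467 -0.5321]  S=[1.1964]  K=[-0.7101; -0.3882]  nu=[-6.4008]  x^+=[1.3948, 0.5047]  P^+=[0.2885 -0.1521; -0.1521 0.4097]
step 2: x^-=[1.6421, 0.5047]  P^-=[0.4278 0.0377; 0.0377 0.5697]  H_jac=[0.9559 0.2938]  S=[0.6912]  K=[0.6076; 0.2943]  nu=[-3.0279]  x^+=[-0.1977, -0.3863]  P^+=[0.1726 -0.0859; -0.0859 0.5099]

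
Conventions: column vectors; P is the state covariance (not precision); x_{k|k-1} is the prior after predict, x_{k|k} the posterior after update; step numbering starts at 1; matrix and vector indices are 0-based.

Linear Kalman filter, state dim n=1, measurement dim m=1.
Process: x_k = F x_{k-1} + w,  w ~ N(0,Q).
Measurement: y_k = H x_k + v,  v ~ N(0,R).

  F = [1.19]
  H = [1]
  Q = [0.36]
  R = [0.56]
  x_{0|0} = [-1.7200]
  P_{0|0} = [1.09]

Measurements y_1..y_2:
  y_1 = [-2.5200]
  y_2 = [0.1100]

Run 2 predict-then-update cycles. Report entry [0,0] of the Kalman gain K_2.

K[0,0] = 0.6346

step 1: x^-=[-2.0468]  P^-=[1.9035]  S=[2.4635]  K=[0.7727]  nu=[-0.4732]  x^+=[-2.4124]  P^+=[0.4327]
step 2: x^-=[-2.8708]  P^-=[0.9728]  S=[1.5328]  K=[0.6346]  nu=[2.9808]  x^+=[-0.9791]  P^+=[0.3554]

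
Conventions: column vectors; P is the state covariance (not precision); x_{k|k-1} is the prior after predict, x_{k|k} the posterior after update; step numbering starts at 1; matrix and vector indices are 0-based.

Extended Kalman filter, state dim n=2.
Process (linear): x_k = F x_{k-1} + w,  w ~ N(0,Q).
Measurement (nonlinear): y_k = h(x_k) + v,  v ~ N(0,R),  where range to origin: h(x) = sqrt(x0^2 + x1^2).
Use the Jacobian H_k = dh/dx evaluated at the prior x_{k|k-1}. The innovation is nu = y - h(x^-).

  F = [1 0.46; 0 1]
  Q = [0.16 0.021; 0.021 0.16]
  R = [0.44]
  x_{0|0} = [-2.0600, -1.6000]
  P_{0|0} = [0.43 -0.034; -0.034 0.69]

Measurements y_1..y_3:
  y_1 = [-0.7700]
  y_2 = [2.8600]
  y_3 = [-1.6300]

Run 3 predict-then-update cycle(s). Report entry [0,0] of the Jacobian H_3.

step 1: x^-=[-2.7960, -1.6000]  P^-=[0.7047 0.3044; 0.3044 0.8500]  H_jac=[-0.8679 -0.4967]  S=[1.4430]  K=[-0.5286; -0.4757]  nu=[-3.9914]  x^+=[-0.6859, 0.2985]  P^+=[0.3014 -0.0585; -0.0585 0.5235]
step 2: x^-=[-0.5486, 0.2985]  P^-=[0.5184 0.2034; 0.2034 0.6835]  H_jac=[-0.8784 0.4780]  S=[0.8254]  K=[-0.4339; 0.1794]  nu=[2.2354]  x^+=[-1.5186, 0.6996]  P^+=[0.3630 0.2676; 0.2676 0.6570]
step 3: x^-=[-1.1968, 0.6996]  P^-=[0.9083 0.5908; 0.5908 0.8170]  H_jac=[-0.8633 0.5047]  S=[0.8102]  K=[-0.5998; -0.1207]  nu=[-3.0163]  x^+=[0.6124, 1.0637]  P^+=[0.6168 0.5322; 0.5322 0.8052]

H_jac[0,0] = -0.8633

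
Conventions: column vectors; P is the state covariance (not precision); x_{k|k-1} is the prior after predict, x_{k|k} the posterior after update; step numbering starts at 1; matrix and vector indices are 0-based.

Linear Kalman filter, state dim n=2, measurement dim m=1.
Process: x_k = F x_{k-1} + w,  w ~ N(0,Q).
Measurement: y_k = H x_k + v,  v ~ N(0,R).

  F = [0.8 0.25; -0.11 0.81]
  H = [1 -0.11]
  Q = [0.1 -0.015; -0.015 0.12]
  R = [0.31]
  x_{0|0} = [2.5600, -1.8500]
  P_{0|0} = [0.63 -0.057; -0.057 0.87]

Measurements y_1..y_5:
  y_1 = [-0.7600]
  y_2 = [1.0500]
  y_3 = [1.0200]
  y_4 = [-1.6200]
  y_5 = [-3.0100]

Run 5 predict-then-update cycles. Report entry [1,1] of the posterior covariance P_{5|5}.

step 1: x^-=[1.5855, -1.7801]  P^-=[0.5348 0.0704; 0.0704 0.7086]  S=[0.8379]  K=[0.6290; -0.0090]  nu=[-2.5413]  x^+=[-0.0130, -1.7571]  P^+=[0.2033 0.0751; 0.0751 0.7085]
step 2: x^-=[-0.4497, -1.4218]  P^-=[0.3044 0.1572; 0.1572 0.5739]  S=[0.5868]  K=[0.4893; 0.1603]  nu=[1.3433]  x^+=[0.2076, -1.2065]  P^+=[0.1639 0.1112; 0.1112 0.5588]
step 3: x^-=[-0.1355, -1.0001]  P^-=[0.2843 0.1527; 0.1527 0.4688]  S=[0.5664]  K=[0.4723; 0.1786]  nu=[1.0455]  x^+=[0.3583, -0.8133]  P^+=[0.1580 0.1049; 0.1049 0.4508]
step 4: x^-=[0.0833, -0.6982]  P^-=[0.2712 0.1275; 0.1275 0.3990]  S=[0.5580]  K=[0.4610; 0.1498]  nu=[-1.7801]  x^+=[-0.7372, -0.9650]  P^+=[0.1527 0.0890; 0.0890 0.3864]
step 5: x^-=[-0.8310, -0.7005]  P^-=[0.2575 0.1050; 0.1050 0.3595]  S=[0.5487]  K=[0.4481; 0.1193]  nu=[-2.2560]  x^+=[-1.8421, -0.9697]  P^+=[0.1473 0.0757; 0.0757 0.3517]

P_post[1,1] = 0.3517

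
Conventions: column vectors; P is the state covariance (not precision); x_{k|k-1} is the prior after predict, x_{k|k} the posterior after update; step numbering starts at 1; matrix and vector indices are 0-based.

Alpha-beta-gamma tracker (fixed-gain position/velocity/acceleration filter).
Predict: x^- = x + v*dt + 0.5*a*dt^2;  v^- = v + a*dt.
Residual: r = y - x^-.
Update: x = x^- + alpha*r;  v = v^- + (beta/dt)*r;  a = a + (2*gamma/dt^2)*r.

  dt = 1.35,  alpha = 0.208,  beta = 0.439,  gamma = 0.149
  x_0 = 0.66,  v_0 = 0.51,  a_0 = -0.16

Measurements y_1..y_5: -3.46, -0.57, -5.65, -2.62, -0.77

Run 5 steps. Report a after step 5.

step 1: x_pred=1.2027  r=-4.6627  x^+=0.2329  v^+=-1.2222  a^+=-0.9224
step 2: x_pred=-2.2577  r=1.6877  x^+=-1.9067  v^+=-1.9187  a^+=-0.6464
step 3: x_pred=-5.0859  r=-0.5641  x^+=-5.2033  v^+=-2.9748  a^+=-0.7387
step 4: x_pred=-9.8924  r=7.2724  x^+=-8.3797  v^+=-1.6071  a^+=0.4504
step 5: x_pred=-10.1389  r=9.3689  x^+=-8.1902  v^+=2.0476  a^+=1.9824

a_post = 1.9824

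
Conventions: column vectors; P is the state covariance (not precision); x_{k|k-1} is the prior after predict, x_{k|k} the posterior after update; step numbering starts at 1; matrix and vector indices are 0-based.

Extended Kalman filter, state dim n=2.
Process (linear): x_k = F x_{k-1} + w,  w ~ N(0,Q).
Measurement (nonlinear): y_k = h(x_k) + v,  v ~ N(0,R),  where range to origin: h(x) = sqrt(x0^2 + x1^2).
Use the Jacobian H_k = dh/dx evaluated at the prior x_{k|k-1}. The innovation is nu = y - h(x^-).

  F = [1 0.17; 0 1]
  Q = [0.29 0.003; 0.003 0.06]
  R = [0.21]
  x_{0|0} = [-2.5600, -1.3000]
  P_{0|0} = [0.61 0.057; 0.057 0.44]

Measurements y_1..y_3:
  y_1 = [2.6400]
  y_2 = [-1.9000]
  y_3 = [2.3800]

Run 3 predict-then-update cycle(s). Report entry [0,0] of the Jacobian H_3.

step 1: x^-=[-2.7810, -1.3000]  P^-=[0.9321 0.1348; 0.1348 0.5000]  H_jac=[-0.9059 -0.4235]  S=[1.1680]  K=[-0.7718; -0.2858]  nu=[-0.4298]  x^+=[-2.4492, -1.1771]  P^+=[0.2363 -0.1229; -0.1229 0.4046]
step 2: x^-=[-2.6494, -1.1771]  P^-=[0.4963 -0.0511; -0.0511 0.4646]  H_jac=[-0.9139 -0.4060]  S=[0.6631]  K=[-0.6526; -0.2141]  nu=[-4.7991]  x^+=[0.4826, -0.1498]  P^+=[0.2138 -0.1437; -0.1437 0.4342]
step 3: x^-=[0.4572, -0.1498]  P^-=[0.4675 -0.0669; -0.0669 0.4942]  H_jac=[0.9503 -0.3115]  S=[0.7197]  K=[0.6462; -0.3022]  nu=[1.8989]  x^+=[1.6843, -0.7237]  P^+=[0.1670 0.0736; 0.0736 0.4285]

H_jac[0,0] = 0.9503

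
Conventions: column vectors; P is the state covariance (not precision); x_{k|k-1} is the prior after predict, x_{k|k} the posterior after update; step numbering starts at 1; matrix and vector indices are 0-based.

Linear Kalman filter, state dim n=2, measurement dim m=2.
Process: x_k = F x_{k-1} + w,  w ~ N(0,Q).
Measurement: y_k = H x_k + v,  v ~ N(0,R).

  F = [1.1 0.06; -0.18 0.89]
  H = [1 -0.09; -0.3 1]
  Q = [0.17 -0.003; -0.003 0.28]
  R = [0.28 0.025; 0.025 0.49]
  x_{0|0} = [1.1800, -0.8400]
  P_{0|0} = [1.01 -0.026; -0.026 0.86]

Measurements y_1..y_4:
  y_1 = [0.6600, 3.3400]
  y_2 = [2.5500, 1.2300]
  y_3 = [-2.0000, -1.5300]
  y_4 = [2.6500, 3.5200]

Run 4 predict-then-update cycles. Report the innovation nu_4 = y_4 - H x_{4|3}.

step 1: x^-=[1.2476, -0.9600]  P^-=[1.3918 -0.1822; -0.1822 1.0023]  S=[1.7127 -0.6699; -0.6699 1.7269]  K=[0.8091 -0.0334; 0.0947 0.6488]  nu=[-0.6740, 4.6743]  x^+=[0.5460, 2.0088]  P^+=[0.2323 0.0735; 0.0735 0.3423]
step 2: x^-=[0.7211, 1.6896]  P^-=[0.4621 0.0405; 0.0405 0.5351]  S=[0.7391 -0.1202; -0.1202 1.0424]  K=[0.6165 -0.0231; 0.0726 0.5101]  nu=[1.9810, -0.2432]  x^+=[1.9479, 1.7092]  P^+=[0.1772 0.0573; 0.0573 0.2689]
step 3: x^-=[2.2453, 1.1706]  P^-=[0.3929 0.0317; 0.0317 0.4804]  S=[0.6711 -0.1035; -0.1035 0.9867]  K=[0.5771 -0.0268; 0.0574 0.4832]  nu=[-4.1399, -2.0270]  x^+=[-0.0897, -0.0466]  P^+=[0.1655 0.0510; 0.0510 0.2535]
step 4: x^-=[-0.1014, -0.0253]  P^-=[0.3779 0.0271; 0.0271 0.4698]  S=[0.6568 -0.1028; -0.1028 0.9776]  K=[0.5672 -0.0286; 0.0517 0.4777]  nu=[2.7492, 3.5149]  x^+=[1.3573, 1.7959]  P^+=[0.1625 0.0489; 0.0489 0.2501]

innov = [2.7492, 3.5149]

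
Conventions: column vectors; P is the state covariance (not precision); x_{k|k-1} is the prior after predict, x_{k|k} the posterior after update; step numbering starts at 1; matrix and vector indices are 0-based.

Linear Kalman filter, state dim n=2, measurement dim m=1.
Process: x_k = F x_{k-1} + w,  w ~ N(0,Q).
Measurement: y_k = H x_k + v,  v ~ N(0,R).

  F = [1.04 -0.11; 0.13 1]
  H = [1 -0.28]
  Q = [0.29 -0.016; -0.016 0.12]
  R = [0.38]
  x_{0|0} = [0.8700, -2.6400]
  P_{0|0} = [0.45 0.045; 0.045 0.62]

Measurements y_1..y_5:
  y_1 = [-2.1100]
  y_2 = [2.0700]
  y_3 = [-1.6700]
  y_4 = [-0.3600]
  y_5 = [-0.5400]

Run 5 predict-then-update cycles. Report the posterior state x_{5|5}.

x_post = [-0.9349, -2.0304]

step 1: x^-=[1.1952, -2.5269]  P^-=[0.7739 0.0228; 0.0228 0.7593]  S=[1.2007]  K=[0.6393; -0.1581]  nu=[-4.0127]  x^+=[-1.3699, -1.8926]  P^+=[0.2833 0.1441; 0.1441 0.7293]
step 2: x^-=[-1.2166, -2.0706]  P^-=[0.5722 0.0899; 0.0899 0.8916]  S=[0.9718]  K=[0.5629; -0.1644]  nu=[2.7068]  x^+=[0.3072, -2.5155]  P^+=[0.2643 0.1798; 0.1798 0.8653]
step 3: x^-=[0.5962, -2.4756]  P^-=[0.5452 0.1090; 0.1090 1.0365]  S=[0.9454]  K=[0.5444; -0.1917]  nu=[-2.9594]  x^+=[-1.0148, -1.9083]  P^+=[0.2650 0.2077; 0.2077 1.0018]
step 4: x^-=[-0.8455, -2.0402]  P^-=[0.5412 0.1226; 0.1226 1.1803]  S=[0.9451]  K=[0.5363; -0.2199]  nu=[-0.0858]  x^+=[-0.8915, -2.0213]  P^+=[0.2694 0.2341; 0.2341 1.1345]
step 5: x^-=[-0.7048, -2.1372]  P^-=[0.5415 0.1357; 0.1357 1.3200]  S=[0.9490]  K=[0.5306; -0.2464]  nu=[-0.4336]  x^+=[-0.9349, -2.0304]  P^+=[0.2744 0.2598; 0.2598 1.2623]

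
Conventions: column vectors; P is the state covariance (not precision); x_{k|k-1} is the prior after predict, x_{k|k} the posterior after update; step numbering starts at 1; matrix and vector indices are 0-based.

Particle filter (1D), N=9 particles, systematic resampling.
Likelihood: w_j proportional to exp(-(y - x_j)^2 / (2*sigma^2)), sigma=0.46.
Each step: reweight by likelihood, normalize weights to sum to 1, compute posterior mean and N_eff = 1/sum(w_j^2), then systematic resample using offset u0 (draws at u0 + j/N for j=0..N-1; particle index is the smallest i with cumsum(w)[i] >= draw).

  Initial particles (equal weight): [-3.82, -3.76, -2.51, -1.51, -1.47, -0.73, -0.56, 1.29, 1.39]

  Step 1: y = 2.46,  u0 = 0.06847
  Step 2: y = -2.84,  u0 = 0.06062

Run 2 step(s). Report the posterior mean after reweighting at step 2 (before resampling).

step 1: w=[0.0000, 0.0000, 0.0000, 0.0000, 0.0000, 0.0000, 0.0000, 0.3707, 0.6293]  mean=1.3529  Neff=1.8746  idx=[7, 7, 7, 8, 8, 8, 8, 8, 8]
step 2: w=[0.2609, 0.2609, 0.2609, 0.0362, 0.0362, 0.0362, 0.0362, 0.0362, 0.0362]  mean=1.3117  Neff=4.7139  idx=[0, 0, 1, 1, 1, 2, 2, 4, 7]

post_mean = 1.3117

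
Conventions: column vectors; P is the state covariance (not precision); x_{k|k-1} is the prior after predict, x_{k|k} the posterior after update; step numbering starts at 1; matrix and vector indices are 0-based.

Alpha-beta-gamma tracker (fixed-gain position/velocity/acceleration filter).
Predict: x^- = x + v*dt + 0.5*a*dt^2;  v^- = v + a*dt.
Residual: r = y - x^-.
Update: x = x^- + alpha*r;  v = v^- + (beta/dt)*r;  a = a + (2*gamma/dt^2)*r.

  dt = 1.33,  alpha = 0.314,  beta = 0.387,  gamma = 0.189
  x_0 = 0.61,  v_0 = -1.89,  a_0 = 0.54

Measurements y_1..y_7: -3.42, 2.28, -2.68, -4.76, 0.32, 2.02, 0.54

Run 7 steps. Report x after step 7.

step 1: x_pred=-1.4261  r=-1.9939  x^+=-2.0522  v^+=-1.7520  a^+=0.1139
step 2: x_pred=-4.2816  r=6.5616  x^+=-2.2212  v^+=0.3088  a^+=1.5161
step 3: x_pred=-0.4696  r=-2.2104  x^+=-1.1637  v^+=1.6820  a^+=1.0437
step 4: x_pred=1.9965  r=-6.7565  x^+=-0.1250  v^+=1.1042  a^+=-0.4001
step 5: x_pred=0.9897  r=-0.6697  x^+=0.7794  v^+=0.3772  a^+=-0.5432
step 6: x_pred=0.8007  r=1.2193  x^+=1.1836  v^+=0.0096  a^+=-0.2826
step 7: x_pred=0.9463  r=-0.4063  x^+=0.8187  v^+=-0.4845  a^+=-0.3695

x_post = 0.8187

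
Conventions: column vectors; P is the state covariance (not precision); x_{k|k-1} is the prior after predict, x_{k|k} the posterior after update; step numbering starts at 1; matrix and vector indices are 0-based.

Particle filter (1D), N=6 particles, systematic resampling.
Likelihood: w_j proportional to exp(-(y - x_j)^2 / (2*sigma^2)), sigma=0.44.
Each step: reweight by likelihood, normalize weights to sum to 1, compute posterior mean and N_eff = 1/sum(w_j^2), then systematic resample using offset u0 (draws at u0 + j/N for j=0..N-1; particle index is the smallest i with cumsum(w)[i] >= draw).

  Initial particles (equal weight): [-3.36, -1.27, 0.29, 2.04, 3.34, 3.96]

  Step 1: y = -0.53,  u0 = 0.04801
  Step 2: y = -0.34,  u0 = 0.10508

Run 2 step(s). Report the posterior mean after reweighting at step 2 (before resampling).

post_mean = -0.2933

step 1: w=[0.0000, 0.5799, 0.4201, 0.0000, 0.0000, 0.0000]  mean=-0.6146  Neff=1.9502  idx=[1, 1, 1, 1, 2, 2]
step 2: w=[0.0935, 0.0935, 0.0935, 0.0935, 0.3131, 0.3131]  mean=-0.2933  Neff=4.3299  idx=[1, 2, 4, 4, 5, 5]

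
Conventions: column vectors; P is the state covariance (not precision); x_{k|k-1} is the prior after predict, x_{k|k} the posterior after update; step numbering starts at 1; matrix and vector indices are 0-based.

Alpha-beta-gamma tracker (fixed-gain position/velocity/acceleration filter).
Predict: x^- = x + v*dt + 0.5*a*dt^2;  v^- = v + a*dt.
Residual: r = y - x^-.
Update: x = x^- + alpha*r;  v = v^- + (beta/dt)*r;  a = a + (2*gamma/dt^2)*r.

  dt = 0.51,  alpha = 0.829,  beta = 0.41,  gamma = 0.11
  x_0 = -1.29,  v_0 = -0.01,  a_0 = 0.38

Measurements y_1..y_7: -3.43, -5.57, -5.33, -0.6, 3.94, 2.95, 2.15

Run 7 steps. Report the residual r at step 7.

resid = -6.1270

step 1: x_pred=-1.2457  r=-2.1843  x^+=-3.0565  v^+=-1.5722  a^+=-1.4676
step 2: x_pred=-4.0492  r=-1.5208  x^+=-5.3099  v^+=-3.5433  a^+=-2.7539
step 3: x_pred=-7.4752  r=2.1452  x^+=-5.6968  v^+=-3.2233  a^+=-0.9395
step 4: x_pred=-7.4629  r=6.8629  x^+=-1.7735  v^+=1.8148  a^+=4.8653
step 5: x_pred=-0.2153  r=4.1553  x^+=3.2295  v^+=7.6366  a^+=8.3800
step 6: x_pred=8.2140  r=-5.2640  x^+=3.8501  v^+=7.6786  a^+=3.9276
step 7: x_pred=8.2770  r=-6.1270  x^+=3.1977  v^+=4.7560  a^+=-1.2548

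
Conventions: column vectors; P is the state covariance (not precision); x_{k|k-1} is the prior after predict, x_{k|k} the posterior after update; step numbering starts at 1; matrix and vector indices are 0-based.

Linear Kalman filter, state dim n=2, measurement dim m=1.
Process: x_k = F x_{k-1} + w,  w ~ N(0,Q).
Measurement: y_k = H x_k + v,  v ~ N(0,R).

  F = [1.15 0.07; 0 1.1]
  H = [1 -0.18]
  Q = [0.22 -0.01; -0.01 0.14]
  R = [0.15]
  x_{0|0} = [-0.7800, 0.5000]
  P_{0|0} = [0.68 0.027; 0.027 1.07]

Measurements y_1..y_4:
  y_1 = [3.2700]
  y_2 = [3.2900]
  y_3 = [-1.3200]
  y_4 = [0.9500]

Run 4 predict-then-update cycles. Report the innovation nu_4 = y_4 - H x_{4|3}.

innov = [0.9433]

step 1: x^-=[-0.8620, 0.5500]  P^-=[1.1289 0.1065; 0.1065 1.4347]  S=[1.2870]  K=[0.8622; -0.1179]  nu=[4.2310]  x^+=[2.7861, 0.0513]  P^+=[0.1721 0.2373; 0.2373 1.4168]
step 2: x^-=[3.2076, 0.0564]  P^-=[0.4927 0.3993; 0.3993 1.8544]  S=[0.5590]  K=[0.7528; 0.1173]  nu=[0.0925]  x^+=[3.2773, 0.0673]  P^+=[0.1759 0.3500; 0.3500 1.8467]
step 3: x^-=[3.7736, 0.0740]  P^-=[0.5180 0.5749; 0.5749 2.3745]  S=[0.5380]  K=[0.7705; 0.2742]  nu=[-5.0803]  x^+=[-0.1410, -1.3191]  P^+=[0.1986 0.4613; 0.4613 2.3340]
step 4: x^-=[-0.2545, -1.4510]  P^-=[0.5684 0.7532; 0.7532 2.9642]  S=[0.5432]  K=[0.7967; 0.4043]  nu=[0.9433]  x^+=[0.4970, -1.0695]  P^+=[0.2236 0.5782; 0.5782 2.8753]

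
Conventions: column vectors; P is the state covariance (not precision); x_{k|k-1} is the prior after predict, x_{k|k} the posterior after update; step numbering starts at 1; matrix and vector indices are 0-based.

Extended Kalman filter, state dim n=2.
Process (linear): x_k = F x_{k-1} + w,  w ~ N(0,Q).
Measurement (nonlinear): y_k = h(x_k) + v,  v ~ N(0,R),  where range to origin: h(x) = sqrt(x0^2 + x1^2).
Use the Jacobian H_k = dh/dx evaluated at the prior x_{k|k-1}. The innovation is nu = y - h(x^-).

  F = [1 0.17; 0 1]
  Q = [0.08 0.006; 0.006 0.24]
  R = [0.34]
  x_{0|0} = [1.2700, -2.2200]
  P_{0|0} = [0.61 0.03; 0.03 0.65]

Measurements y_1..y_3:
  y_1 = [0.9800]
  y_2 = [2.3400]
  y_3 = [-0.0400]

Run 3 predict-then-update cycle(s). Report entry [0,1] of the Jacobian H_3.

H_jac[0,1] = -0.9882

step 1: x^-=[0.8926, -2.2200]  P^-=[0.7190 0.1465; 0.1465 0.8900]  H_jac=[0.3730 -0.9278]  S=[1.1048]  K=[0.1197; -0.6980]  nu=[-1.4127]  x^+=[0.7234, -1.2340]  P^+=[0.7031 0.2388; 0.2388 0.3518]
step 2: x^-=[0.5137, -1.2340]  P^-=[0.8745 0.3046; 0.3046 0.5918]  H_jac=[0.3843 -0.9232]  S=[0.7574]  K=[0.0724; -0.5668]  nu=[1.0034]  x^+=[0.5863, -1.8027]  P^+=[0.8705 0.3357; 0.3357 0.3485]
step 3: x^-=[0.2798, -1.8027]  P^-=[1.0748 0.4010; 0.4010 0.5885]  H_jac=[0.1534 -0.9882]  S=[0.8184]  K=[-0.2827; -0.6354]  nu=[-1.8643]  x^+=[0.8069, -0.6181]  P^+=[1.0094 0.2540; 0.2540 0.2581]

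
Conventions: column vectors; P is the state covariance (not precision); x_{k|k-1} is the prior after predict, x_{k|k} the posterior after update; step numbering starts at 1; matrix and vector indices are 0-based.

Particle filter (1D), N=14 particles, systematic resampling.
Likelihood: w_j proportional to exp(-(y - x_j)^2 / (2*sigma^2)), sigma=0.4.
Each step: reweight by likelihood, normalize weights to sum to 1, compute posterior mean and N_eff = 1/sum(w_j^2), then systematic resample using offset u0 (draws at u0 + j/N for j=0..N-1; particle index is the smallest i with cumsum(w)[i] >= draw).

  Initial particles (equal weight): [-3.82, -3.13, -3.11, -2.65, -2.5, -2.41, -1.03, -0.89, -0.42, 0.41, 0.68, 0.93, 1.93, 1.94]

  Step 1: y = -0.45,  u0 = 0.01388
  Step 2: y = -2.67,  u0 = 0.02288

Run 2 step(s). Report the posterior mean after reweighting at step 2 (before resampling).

post_mean = -0.9973

step 1: w=[0.0000, 0.0000, 0.0000, 0.0000, 0.0000, 0.0000, 0.1736, 0.2713, 0.4954, 0.0492, 0.0092, 0.0013, 0.0000, 0.0000]  mean=-0.6007  Neff=2.8438  idx=[6, 6, 6, 7, 7, 7, 7, 8, 8, 8, 8, 8, 8, 9]
step 2: w=[0.2564, 0.2564, 0.2564, 0.0574, 0.0574, 0.0574, 0.0574, 0.0002, 0.0002, 0.0002, 0.0002, 0.0002, 0.0002, 0.0000]  mean=-0.9973  Neff=4.7509  idx=[0, 0, 0, 0, 1, 1, 1, 2, 2, 2, 2, 3, 4, 6]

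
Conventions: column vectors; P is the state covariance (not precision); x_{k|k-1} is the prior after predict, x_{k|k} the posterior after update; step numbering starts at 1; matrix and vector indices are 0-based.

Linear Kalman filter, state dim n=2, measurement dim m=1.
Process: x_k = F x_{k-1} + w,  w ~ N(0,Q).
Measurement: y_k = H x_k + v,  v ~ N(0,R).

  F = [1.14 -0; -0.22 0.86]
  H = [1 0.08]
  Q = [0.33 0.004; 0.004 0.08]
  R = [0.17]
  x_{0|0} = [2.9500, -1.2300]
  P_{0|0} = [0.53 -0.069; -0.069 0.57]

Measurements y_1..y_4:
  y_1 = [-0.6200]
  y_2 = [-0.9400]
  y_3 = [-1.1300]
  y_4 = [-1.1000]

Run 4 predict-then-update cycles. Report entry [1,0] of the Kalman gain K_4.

K[1,0] = -0.0618

step 1: x^-=[3.3630, -1.7068]  P^-=[1.0188 -0.1966; -0.1966 0.5533]  S=[1.1609]  K=[0.8641; -0.1312]  nu=[-3.8465]  x^+=[0.0395, -1.2022]  P^+=[0.1521 -0.0650; -0.0650 0.5334]
step 2: x^-=[0.0450, -1.0425]  P^-=[0.5277 -0.0978; -0.0978 0.5064]  S=[0.6852]  K=[0.7586; -0.0837]  nu=[-0.9016]  x^+=[-0.6390, -0.9671]  P^+=[0.1333 -0.0544; -0.0544 0.5016]
step 3: x^-=[-0.7284, -0.6911]  P^-=[0.5033 -0.0827; -0.0827 0.4780]  S=[0.6631]  K=[0.7490; -0.0671]  nu=[-0.3463]  x^+=[-0.9878, -0.6679]  P^+=[0.1313 -0.0494; -0.0494 0.4750]
step 4: x^-=[-1.1261, -0.3571]  P^-=[0.5006 -0.0774; -0.0774 0.4564]  S=[0.6612]  K=[0.7478; -0.0618]  nu=[0.0546]  x^+=[-1.0852, -0.3605]  P^+=[0.1309 -0.0468; -0.0468 0.4539]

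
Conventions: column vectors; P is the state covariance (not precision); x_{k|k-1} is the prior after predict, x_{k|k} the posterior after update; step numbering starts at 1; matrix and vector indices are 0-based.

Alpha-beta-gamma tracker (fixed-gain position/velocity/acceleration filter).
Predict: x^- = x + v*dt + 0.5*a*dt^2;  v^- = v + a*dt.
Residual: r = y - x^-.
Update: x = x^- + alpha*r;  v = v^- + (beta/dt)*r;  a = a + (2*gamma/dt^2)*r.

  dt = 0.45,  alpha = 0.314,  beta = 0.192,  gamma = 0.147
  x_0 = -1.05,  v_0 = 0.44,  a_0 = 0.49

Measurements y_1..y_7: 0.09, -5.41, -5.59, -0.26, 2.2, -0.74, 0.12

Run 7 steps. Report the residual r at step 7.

resid = -0.2753

step 1: x_pred=-0.8024  r=0.8924  x^+=-0.5222  v^+=1.0413  a^+=1.7856
step 2: x_pred=0.1272  r=-5.5372  x^+=-1.6115  v^+=-0.5178  a^+=-6.2535
step 3: x_pred=-2.4777  r=-3.1123  x^+=-3.4549  v^+=-4.6598  a^+=-10.7722
step 4: x_pred=-6.6425  r=6.3825  x^+=-4.6384  v^+=-6.7841  a^+=-1.5057
step 5: x_pred=-7.8437  r=10.0437  x^+=-4.6900  v^+=-3.1763  a^+=13.0762
step 6: x_pred=-4.7954  r=4.0554  x^+=-3.5220  v^+=4.4382  a^+=18.9640
step 7: x_pred=0.3953  r=-0.2753  x^+=0.3089  v^+=12.8546  a^+=18.5643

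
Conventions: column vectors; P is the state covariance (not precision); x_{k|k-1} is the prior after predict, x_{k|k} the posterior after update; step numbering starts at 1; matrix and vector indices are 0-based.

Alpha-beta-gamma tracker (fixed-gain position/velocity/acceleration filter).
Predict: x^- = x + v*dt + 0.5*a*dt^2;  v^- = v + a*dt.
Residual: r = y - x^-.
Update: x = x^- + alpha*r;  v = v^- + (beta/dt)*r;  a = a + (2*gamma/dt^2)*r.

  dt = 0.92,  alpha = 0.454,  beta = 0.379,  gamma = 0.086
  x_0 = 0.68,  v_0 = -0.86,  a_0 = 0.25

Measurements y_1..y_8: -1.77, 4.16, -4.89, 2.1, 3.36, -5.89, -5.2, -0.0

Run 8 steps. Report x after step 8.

x_post = -3.9680

step 1: x_pred=-0.0054  r=-1.7646  x^+=-0.8065  v^+=-1.3569  a^+=-0.1086
step 2: x_pred=-2.1009  r=6.2609  x^+=0.7416  v^+=1.1224  a^+=1.1637
step 3: x_pred=2.2666  r=-7.1566  x^+=-0.9825  v^+=-0.7552  a^+=-0.2906
step 4: x_pred=-1.8003  r=3.9003  x^+=-0.0296  v^+=0.5841  a^+=0.5020
step 5: x_pred=0.7203  r=2.6397  x^+=1.9187  v^+=2.1334  a^+=1.0384
step 6: x_pred=4.3209  r=-10.2109  x^+=-0.3149  v^+=-1.1177  a^+=-1.0366
step 7: x_pred=-1.7818  r=-3.4182  x^+=-3.3337  v^+=-3.4795  a^+=-1.7312
step 8: x_pred=-7.2675  r=7.2675  x^+=-3.9680  v^+=-2.0783  a^+=-0.2544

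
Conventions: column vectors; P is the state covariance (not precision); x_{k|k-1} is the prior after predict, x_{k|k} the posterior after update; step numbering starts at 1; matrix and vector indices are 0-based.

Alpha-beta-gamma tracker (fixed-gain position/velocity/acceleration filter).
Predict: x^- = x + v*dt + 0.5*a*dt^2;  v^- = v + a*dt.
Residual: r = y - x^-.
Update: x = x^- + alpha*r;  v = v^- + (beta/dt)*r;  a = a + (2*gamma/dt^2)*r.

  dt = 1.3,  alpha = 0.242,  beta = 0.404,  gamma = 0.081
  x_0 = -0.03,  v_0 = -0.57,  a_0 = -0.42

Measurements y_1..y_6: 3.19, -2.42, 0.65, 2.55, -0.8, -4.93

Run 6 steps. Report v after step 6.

v_post = -1.1243

step 1: x_pred=-1.1259  r=4.3159  x^+=-0.0815  v^+=0.2252  a^+=-0.0063
step 2: x_pred=0.2061  r=-2.6261  x^+=-0.4294  v^+=-0.5990  a^+=-0.2580
step 3: x_pred=-1.4262  r=2.0762  x^+=-0.9238  v^+=-0.2892  a^+=-0.0590
step 4: x_pred=-1.3496  r=3.8996  x^+=-0.4059  v^+=0.8460  a^+=0.3148
step 5: x_pred=0.9599  r=-1.7599  x^+=0.5340  v^+=0.7083  a^+=0.1461
step 6: x_pred=1.5782  r=-6.5082  x^+=0.0032  v^+=-1.1243  a^+=-0.4778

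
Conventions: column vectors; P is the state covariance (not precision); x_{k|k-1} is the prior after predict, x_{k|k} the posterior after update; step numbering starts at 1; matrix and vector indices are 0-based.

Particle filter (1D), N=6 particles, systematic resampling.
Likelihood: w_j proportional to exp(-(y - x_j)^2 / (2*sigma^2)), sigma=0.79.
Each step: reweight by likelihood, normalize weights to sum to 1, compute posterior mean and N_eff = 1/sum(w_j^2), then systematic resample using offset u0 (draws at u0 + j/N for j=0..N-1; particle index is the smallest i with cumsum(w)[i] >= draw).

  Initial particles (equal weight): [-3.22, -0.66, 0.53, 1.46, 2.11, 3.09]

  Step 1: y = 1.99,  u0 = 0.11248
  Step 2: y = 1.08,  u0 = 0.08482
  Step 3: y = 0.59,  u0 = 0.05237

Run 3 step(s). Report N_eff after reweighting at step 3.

step 1: w=[0.0000, 0.0015, 0.0771, 0.3396, 0.4204, 0.1613]  mean=1.9213  Neff=3.0857  idx=[3, 3, 4, 4, 4, 5]
step 2: w=[0.2871, 0.2871, 0.1377, 0.1377, 0.1377, 0.0127]  mean=1.7492  Neff=4.5070  idx=[0, 0, 1, 2, 3, 4]
step 3: w=[0.2588, 0.2588, 0.2588, 0.0745, 0.0745, 0.0745]  mean=1.6054  Neff=4.5959  idx=[0, 0, 1, 2, 2, 4]

N_eff = 4.5959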